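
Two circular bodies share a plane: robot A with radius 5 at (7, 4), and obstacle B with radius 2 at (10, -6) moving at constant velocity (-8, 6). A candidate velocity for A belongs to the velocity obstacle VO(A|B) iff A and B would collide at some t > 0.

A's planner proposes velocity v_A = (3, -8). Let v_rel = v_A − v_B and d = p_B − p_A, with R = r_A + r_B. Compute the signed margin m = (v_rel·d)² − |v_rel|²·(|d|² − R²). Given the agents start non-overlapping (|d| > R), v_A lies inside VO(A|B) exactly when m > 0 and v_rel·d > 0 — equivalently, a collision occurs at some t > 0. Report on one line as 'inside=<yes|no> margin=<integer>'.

d = (3, -10),  |d|² = 109;  R = 5+2 = 7,  c = 109−7² = 60
v_rel = (11, -14),  |v_rel|² = 317;  v_rel·d = (11)·(3) + (-14)·(-10) = 173
317·t² − 346·t + 60 = 0  ⇒  m = 173² − 317·60 = 10909
m = 10909 > 0,  v_rel·d = 173 > 0  ⇒  inside

inside=yes margin=10909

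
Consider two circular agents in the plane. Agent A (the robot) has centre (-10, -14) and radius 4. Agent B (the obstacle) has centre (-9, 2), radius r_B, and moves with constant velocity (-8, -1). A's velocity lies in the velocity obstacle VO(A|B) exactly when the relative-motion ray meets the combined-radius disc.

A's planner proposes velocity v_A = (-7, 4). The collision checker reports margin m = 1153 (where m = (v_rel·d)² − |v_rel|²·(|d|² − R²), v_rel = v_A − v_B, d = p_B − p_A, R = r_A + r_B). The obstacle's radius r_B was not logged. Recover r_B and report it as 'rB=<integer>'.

m = 1153
d = (1, 16);  v_rel = (1, 5),  |v_rel|² = 26
v_rel×d = (1)·(16) − (5)·(1) = 11
since m = R²·26 − 11²:  R² = (121 + 1153) / 26 = 49
R = √49 = 7  ⇒  r_B = 7 − 4 = 3

rB=3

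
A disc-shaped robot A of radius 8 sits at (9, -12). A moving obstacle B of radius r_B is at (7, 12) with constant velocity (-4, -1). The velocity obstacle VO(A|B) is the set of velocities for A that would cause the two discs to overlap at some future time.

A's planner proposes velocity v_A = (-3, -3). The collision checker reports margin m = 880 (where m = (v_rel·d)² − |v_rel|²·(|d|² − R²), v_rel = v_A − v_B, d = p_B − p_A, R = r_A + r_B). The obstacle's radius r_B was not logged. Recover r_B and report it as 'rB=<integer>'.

m = 880
d = (-2, 24);  v_rel = (1, -2),  |v_rel|² = 5
v_rel×d = (1)·(24) − (-2)·(-2) = 20
since m = R²·5 − 20²:  R² = (400 + 880) / 5 = 256
R = √256 = 16  ⇒  r_B = 16 − 8 = 8

rB=8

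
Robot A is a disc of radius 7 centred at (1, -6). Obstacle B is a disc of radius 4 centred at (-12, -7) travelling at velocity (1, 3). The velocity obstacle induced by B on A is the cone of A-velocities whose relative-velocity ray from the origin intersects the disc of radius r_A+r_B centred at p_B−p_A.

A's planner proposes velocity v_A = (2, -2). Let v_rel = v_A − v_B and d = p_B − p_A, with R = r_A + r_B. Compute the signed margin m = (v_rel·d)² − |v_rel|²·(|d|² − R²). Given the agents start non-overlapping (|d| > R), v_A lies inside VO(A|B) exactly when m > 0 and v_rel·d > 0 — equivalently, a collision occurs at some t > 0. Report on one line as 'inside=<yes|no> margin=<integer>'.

d = (-13, -1),  |d|² = 170;  R = 7+4 = 11,  c = 170−11² = 49
v_rel = (1, -5),  |v_rel|² = 26;  v_rel·d = (1)·(-13) + (-5)·(-1) = -8
26·t² + 16·t + 49 = 0  ⇒  m = (-8)² − 26·49 = -1210
m = -1210 < 0,  v_rel·d = -8 < 0  ⇒  outside

inside=no margin=-1210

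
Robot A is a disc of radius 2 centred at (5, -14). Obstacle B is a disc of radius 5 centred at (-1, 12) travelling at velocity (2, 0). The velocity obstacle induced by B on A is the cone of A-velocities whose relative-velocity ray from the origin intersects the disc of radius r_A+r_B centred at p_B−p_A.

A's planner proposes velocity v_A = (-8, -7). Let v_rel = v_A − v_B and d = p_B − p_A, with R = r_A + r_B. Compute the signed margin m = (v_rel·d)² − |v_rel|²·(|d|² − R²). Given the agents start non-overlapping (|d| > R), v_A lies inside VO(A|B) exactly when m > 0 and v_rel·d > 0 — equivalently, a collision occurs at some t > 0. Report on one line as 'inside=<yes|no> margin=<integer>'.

d = (-6, 26),  |d|² = 712;  R = 2+5 = 7,  c = 712−7² = 663
v_rel = (-10, -7),  |v_rel|² = 149;  v_rel·d = (-10)·(-6) + (-7)·(26) = -122
149·t² + 244·t + 663 = 0  ⇒  m = (-122)² − 149·663 = -83903
m = -83903 < 0,  v_rel·d = -122 < 0  ⇒  outside

inside=no margin=-83903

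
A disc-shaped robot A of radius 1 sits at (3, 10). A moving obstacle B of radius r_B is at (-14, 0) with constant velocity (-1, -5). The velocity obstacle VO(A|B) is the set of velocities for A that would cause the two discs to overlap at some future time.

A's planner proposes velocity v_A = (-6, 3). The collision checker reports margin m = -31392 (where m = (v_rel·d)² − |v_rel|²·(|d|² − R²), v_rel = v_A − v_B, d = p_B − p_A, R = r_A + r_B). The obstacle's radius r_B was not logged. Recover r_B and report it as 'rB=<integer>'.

m = -31392
d = (-17, -10);  v_rel = (-5, 8),  |v_rel|² = 89
v_rel×d = (-5)·(-10) − (8)·(-17) = 186
since m = R²·89 − 186²:  R² = (34596 + -31392) / 89 = 36
R = √36 = 6  ⇒  r_B = 6 − 1 = 5

rB=5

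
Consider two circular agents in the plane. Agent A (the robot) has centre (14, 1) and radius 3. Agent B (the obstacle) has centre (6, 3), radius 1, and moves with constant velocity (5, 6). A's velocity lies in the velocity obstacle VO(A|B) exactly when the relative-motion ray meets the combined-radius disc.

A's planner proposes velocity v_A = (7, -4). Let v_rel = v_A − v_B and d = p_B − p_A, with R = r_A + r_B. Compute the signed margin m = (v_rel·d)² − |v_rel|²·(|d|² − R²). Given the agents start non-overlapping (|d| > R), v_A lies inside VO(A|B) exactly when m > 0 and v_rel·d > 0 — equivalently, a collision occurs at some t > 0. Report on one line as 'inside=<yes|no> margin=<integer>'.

d = (-8, 2),  |d|² = 68;  R = 3+1 = 4,  c = 68−4² = 52
v_rel = (2, -10),  |v_rel|² = 104;  v_rel·d = (2)·(-8) + (-10)·(2) = -36
104·t² + 72·t + 52 = 0  ⇒  m = (-36)² − 104·52 = -4112
m = -4112 < 0,  v_rel·d = -36 < 0  ⇒  outside

inside=no margin=-4112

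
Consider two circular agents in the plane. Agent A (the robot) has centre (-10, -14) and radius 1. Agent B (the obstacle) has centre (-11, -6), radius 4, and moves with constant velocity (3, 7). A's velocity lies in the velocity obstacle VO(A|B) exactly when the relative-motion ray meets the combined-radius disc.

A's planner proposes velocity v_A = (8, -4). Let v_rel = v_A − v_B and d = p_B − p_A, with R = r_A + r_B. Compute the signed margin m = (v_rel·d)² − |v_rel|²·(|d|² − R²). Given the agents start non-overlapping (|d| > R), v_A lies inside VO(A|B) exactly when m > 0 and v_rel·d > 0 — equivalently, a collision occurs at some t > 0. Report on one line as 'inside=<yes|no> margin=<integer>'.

d = (-1, 8),  |d|² = 65;  R = 1+4 = 5,  c = 65−5² = 40
v_rel = (5, -11),  |v_rel|² = 146;  v_rel·d = (5)·(-1) + (-11)·(8) = -93
146·t² + 186·t + 40 = 0  ⇒  m = (-93)² − 146·40 = 2809
m = 2809 > 0,  v_rel·d = -93 < 0  ⇒  outside

inside=no margin=2809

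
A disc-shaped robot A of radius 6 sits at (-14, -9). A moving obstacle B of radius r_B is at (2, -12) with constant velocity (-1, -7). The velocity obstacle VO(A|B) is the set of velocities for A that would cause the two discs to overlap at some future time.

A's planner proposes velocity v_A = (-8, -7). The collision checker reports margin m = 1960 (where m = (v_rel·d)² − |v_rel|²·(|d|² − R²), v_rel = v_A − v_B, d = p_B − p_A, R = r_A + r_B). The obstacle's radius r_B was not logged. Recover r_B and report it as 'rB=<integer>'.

m = 1960
d = (16, -3);  v_rel = (-7, 0),  |v_rel|² = 49
v_rel×d = (-7)·(-3) − (0)·(16) = 21
since m = R²·49 − 21²:  R² = (441 + 1960) / 49 = 49
R = √49 = 7  ⇒  r_B = 7 − 6 = 1

rB=1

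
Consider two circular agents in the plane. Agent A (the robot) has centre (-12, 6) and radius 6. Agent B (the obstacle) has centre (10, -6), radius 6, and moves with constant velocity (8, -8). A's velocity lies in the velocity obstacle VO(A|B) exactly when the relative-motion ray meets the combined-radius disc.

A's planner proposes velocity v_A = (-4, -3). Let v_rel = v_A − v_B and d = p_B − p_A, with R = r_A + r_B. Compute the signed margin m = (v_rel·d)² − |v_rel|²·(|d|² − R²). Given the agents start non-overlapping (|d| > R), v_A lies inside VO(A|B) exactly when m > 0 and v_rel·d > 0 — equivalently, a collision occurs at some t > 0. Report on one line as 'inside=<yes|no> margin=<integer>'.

d = (22, -12),  |d|² = 628;  R = 6+6 = 12,  c = 628−12² = 484
v_rel = (-12, 5),  |v_rel|² = 169;  v_rel·d = (-12)·(22) + (5)·(-12) = -324
169·t² + 648·t + 484 = 0  ⇒  m = (-324)² − 169·484 = 23180
m = 23180 > 0,  v_rel·d = -324 < 0  ⇒  outside

inside=no margin=23180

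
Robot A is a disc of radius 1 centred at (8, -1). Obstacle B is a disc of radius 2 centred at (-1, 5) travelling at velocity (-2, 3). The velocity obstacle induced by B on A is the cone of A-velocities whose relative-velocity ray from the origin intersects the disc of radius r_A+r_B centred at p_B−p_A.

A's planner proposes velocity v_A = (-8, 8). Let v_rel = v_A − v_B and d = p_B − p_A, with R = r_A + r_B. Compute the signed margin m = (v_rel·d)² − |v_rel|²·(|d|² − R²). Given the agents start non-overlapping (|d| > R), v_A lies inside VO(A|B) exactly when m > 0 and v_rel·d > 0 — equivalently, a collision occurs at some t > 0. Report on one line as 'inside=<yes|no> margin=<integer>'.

d = (-9, 6),  |d|² = 117;  R = 1+2 = 3,  c = 117−3² = 108
v_rel = (-6, 5),  |v_rel|² = 61;  v_rel·d = (-6)·(-9) + (5)·(6) = 84
61·t² − 168·t + 108 = 0  ⇒  m = 84² − 61·108 = 468
m = 468 > 0,  v_rel·d = 84 > 0  ⇒  inside

inside=yes margin=468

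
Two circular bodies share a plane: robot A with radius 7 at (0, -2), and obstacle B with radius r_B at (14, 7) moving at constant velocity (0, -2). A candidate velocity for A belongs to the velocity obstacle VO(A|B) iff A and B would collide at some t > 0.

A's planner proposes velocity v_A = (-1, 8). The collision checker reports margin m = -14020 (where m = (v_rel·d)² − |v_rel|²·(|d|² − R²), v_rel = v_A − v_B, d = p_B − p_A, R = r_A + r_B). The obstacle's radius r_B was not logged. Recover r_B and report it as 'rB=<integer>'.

m = -14020
d = (14, 9);  v_rel = (-1, 10),  |v_rel|² = 101
v_rel×d = (-1)·(9) − (10)·(14) = -149
since m = R²·101 − (-149)²:  R² = (22201 + -14020) / 101 = 81
R = √81 = 9  ⇒  r_B = 9 − 7 = 2

rB=2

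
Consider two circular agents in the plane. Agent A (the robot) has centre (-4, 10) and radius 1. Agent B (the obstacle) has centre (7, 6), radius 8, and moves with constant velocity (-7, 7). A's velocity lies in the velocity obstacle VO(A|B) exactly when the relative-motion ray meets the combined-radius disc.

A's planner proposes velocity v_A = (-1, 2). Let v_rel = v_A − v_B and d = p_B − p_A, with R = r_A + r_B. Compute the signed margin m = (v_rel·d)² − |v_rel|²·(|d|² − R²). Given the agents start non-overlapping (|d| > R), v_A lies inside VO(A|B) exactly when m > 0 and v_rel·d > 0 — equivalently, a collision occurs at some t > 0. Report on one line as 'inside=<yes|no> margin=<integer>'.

d = (11, -4),  |d|² = 137;  R = 1+8 = 9,  c = 137−9² = 56
v_rel = (6, -5),  |v_rel|² = 61;  v_rel·d = (6)·(11) + (-5)·(-4) = 86
61·t² − 172·t + 56 = 0  ⇒  m = 86² − 61·56 = 3980
m = 3980 > 0,  v_rel·d = 86 > 0  ⇒  inside

inside=yes margin=3980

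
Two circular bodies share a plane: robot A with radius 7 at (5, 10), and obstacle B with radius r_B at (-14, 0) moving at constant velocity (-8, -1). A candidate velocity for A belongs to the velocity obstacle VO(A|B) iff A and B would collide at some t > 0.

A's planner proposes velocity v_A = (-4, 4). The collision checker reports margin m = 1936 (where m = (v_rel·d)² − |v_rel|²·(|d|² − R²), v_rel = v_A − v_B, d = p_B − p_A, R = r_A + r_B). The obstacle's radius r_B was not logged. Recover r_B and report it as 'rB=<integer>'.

m = 1936
d = (-19, -10);  v_rel = (4, 5),  |v_rel|² = 41
v_rel×d = (4)·(-10) − (5)·(-19) = 55
since m = R²·41 − 55²:  R² = (3025 + 1936) / 41 = 121
R = √121 = 11  ⇒  r_B = 11 − 7 = 4

rB=4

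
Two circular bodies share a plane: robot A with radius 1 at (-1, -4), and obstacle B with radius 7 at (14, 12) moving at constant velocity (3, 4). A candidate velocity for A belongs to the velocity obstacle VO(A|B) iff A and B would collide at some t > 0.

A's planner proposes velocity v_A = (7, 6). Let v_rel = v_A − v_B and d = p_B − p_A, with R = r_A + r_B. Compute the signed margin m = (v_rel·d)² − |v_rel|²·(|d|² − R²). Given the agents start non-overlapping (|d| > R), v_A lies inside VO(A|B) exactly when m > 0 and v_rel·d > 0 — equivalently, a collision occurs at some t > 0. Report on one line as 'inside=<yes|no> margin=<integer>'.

d = (15, 16),  |d|² = 481;  R = 1+7 = 8,  c = 481−8² = 417
v_rel = (4, 2),  |v_rel|² = 20;  v_rel·d = (4)·(15) + (2)·(16) = 92
20·t² − 184·t + 417 = 0  ⇒  m = 92² − 20·417 = 124
m = 124 > 0,  v_rel·d = 92 > 0  ⇒  inside

inside=yes margin=124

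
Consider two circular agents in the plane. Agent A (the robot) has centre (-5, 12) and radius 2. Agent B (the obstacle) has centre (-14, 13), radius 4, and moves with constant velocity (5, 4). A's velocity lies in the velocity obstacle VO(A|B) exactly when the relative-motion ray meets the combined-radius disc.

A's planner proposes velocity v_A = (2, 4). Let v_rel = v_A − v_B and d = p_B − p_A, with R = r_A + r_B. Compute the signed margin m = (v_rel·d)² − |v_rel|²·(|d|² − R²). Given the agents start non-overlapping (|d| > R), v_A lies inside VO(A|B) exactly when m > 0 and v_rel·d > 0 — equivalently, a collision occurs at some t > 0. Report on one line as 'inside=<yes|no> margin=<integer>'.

d = (-9, 1),  |d|² = 82;  R = 2+4 = 6,  c = 82−6² = 46
v_rel = (-3, 0),  |v_rel|² = 9;  v_rel·d = (-3)·(-9) + (0)·(1) = 27
9·t² − 54·t + 46 = 0  ⇒  m = 27² − 9·46 = 315
m = 315 > 0,  v_rel·d = 27 > 0  ⇒  inside

inside=yes margin=315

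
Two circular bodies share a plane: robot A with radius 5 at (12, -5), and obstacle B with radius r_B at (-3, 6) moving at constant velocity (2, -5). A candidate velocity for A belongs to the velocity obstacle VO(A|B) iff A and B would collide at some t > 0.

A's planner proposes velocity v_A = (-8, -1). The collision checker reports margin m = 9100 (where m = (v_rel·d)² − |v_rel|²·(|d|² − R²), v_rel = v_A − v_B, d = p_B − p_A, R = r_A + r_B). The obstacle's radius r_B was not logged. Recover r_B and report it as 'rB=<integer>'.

m = 9100
d = (-15, 11);  v_rel = (-10, 4),  |v_rel|² = 116
v_rel×d = (-10)·(11) − (4)·(-15) = -50
since m = R²·116 − (-50)²:  R² = (2500 + 9100) / 116 = 100
R = √100 = 10  ⇒  r_B = 10 − 5 = 5

rB=5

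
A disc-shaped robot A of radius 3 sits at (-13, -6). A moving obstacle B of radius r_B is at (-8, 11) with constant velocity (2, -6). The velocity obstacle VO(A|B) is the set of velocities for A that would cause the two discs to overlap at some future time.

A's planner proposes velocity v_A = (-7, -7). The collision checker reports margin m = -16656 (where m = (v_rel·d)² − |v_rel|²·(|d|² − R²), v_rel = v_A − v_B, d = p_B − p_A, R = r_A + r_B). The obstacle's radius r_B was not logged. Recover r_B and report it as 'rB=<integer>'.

m = -16656
d = (5, 17);  v_rel = (-9, -1),  |v_rel|² = 82
v_rel×d = (-9)·(17) − (-1)·(5) = -148
since m = R²·82 − (-148)²:  R² = (21904 + -16656) / 82 = 64
R = √64 = 8  ⇒  r_B = 8 − 3 = 5

rB=5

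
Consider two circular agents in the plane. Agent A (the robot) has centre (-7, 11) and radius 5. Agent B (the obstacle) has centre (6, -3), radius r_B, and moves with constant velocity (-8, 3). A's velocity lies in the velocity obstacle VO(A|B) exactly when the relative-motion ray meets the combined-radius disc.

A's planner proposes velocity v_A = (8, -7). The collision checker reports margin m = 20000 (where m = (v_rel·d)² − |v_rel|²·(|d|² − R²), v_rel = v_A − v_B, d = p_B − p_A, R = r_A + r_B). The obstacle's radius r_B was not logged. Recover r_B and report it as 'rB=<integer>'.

m = 20000
d = (13, -14);  v_rel = (16, -10),  |v_rel|² = 356
v_rel×d = (16)·(-14) − (-10)·(13) = -94
since m = R²·356 − (-94)²:  R² = (8836 + 20000) / 356 = 81
R = √81 = 9  ⇒  r_B = 9 − 5 = 4

rB=4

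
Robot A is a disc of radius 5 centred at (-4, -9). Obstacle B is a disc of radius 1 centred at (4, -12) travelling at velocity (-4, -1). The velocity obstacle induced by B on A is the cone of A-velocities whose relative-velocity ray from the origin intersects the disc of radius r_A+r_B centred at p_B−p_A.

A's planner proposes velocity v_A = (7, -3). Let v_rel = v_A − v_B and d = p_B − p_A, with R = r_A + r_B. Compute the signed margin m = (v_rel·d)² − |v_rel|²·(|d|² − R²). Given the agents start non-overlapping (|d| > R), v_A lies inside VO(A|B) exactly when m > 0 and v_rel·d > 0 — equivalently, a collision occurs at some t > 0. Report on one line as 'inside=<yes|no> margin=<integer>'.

d = (8, -3),  |d|² = 73;  R = 5+1 = 6,  c = 73−6² = 37
v_rel = (11, -2),  |v_rel|² = 125;  v_rel·d = (11)·(8) + (-2)·(-3) = 94
125·t² − 188·t + 37 = 0  ⇒  m = 94² − 125·37 = 4211
m = 4211 > 0,  v_rel·d = 94 > 0  ⇒  inside

inside=yes margin=4211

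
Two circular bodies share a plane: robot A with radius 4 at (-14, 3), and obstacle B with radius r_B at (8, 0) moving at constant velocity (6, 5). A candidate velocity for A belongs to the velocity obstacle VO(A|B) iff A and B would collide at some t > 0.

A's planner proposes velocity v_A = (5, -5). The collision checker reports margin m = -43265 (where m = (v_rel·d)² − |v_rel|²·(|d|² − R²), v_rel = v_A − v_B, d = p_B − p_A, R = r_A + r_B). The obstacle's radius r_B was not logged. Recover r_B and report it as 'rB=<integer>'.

m = -43265
d = (22, -3);  v_rel = (-1, -10),  |v_rel|² = 101
v_rel×d = (-1)·(-3) − (-10)·(22) = 223
since m = R²·101 − 223²:  R² = (49729 + -43265) / 101 = 64
R = √64 = 8  ⇒  r_B = 8 − 4 = 4

rB=4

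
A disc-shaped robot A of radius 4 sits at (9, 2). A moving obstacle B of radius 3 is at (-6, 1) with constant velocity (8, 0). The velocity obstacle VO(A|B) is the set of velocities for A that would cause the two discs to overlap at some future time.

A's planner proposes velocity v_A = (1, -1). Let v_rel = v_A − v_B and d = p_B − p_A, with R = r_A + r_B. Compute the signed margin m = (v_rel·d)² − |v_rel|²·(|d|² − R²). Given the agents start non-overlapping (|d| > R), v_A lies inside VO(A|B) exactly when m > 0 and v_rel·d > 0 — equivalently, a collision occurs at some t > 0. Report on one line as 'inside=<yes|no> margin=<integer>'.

d = (-15, -1),  |d|² = 226;  R = 4+3 = 7,  c = 226−7² = 177
v_rel = (-7, -1),  |v_rel|² = 50;  v_rel·d = (-7)·(-15) + (-1)·(-1) = 106
50·t² − 212·t + 177 = 0  ⇒  m = 106² − 50·177 = 2386
m = 2386 > 0,  v_rel·d = 106 > 0  ⇒  inside

inside=yes margin=2386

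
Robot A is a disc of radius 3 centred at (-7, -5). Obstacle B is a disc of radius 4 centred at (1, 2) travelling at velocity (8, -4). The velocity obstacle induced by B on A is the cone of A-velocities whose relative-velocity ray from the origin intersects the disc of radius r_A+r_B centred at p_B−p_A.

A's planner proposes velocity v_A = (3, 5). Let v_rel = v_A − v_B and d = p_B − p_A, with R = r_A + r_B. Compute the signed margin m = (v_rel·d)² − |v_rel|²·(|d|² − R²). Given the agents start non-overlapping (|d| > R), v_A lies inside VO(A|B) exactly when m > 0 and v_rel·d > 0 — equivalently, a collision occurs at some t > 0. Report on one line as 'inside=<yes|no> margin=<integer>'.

d = (8, 7),  |d|² = 113;  R = 3+4 = 7,  c = 113−7² = 64
v_rel = (-5, 9),  |v_rel|² = 106;  v_rel·d = (-5)·(8) + (9)·(7) = 23
106·t² − 46·t + 64 = 0  ⇒  m = 23² − 106·64 = -6255
m = -6255 < 0,  v_rel·d = 23 > 0  ⇒  outside

inside=no margin=-6255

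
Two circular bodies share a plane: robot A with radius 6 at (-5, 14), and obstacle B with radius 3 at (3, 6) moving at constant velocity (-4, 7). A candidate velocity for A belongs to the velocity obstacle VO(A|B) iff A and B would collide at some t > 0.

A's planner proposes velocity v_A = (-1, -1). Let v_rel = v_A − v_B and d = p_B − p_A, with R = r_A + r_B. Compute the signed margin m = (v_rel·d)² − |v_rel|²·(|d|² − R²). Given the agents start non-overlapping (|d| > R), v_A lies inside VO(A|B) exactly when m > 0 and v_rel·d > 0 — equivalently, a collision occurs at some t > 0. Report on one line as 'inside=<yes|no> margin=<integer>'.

d = (8, -8),  |d|² = 128;  R = 6+3 = 9,  c = 128−9² = 47
v_rel = (3, -8),  |v_rel|² = 73;  v_rel·d = (3)·(8) + (-8)·(-8) = 88
73·t² − 176·t + 47 = 0  ⇒  m = 88² − 73·47 = 4313
m = 4313 > 0,  v_rel·d = 88 > 0  ⇒  inside

inside=yes margin=4313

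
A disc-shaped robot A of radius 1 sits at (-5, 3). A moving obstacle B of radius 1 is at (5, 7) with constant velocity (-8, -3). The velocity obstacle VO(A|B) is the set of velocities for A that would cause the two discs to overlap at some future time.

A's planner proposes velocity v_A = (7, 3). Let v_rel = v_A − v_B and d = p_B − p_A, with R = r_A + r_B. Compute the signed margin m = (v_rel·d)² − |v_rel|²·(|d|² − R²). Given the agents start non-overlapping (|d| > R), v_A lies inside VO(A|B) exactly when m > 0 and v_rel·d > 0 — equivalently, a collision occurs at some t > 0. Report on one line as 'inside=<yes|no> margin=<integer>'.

d = (10, 4),  |d|² = 116;  R = 1+1 = 2,  c = 116−2² = 112
v_rel = (15, 6),  |v_rel|² = 261;  v_rel·d = (15)·(10) + (6)·(4) = 174
261·t² − 348·t + 112 = 0  ⇒  m = 174² − 261·112 = 1044
m = 1044 > 0,  v_rel·d = 174 > 0  ⇒  inside

inside=yes margin=1044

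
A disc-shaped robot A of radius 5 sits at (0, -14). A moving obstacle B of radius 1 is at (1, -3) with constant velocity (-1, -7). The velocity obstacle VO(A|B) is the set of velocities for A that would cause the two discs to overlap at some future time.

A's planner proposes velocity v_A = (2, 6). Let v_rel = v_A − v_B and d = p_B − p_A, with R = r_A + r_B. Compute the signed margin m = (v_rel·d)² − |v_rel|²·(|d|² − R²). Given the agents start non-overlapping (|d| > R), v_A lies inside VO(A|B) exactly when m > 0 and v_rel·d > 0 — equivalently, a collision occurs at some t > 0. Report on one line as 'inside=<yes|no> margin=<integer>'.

d = (1, 11),  |d|² = 122;  R = 5+1 = 6,  c = 122−6² = 86
v_rel = (3, 13),  |v_rel|² = 178;  v_rel·d = (3)·(1) + (13)·(11) = 146
178·t² − 292·t + 86 = 0  ⇒  m = 146² − 178·86 = 6008
m = 6008 > 0,  v_rel·d = 146 > 0  ⇒  inside

inside=yes margin=6008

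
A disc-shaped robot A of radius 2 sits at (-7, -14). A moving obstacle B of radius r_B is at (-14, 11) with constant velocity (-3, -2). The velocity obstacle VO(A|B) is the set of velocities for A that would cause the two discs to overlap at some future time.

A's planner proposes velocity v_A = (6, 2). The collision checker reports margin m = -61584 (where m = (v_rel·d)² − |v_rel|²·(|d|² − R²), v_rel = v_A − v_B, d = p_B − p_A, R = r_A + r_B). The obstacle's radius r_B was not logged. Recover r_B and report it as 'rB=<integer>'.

m = -61584
d = (-7, 25);  v_rel = (9, 4),  |v_rel|² = 97
v_rel×d = (9)·(25) − (4)·(-7) = 253
since m = R²·97 − 253²:  R² = (64009 + -61584) / 97 = 25
R = √25 = 5  ⇒  r_B = 5 − 2 = 3

rB=3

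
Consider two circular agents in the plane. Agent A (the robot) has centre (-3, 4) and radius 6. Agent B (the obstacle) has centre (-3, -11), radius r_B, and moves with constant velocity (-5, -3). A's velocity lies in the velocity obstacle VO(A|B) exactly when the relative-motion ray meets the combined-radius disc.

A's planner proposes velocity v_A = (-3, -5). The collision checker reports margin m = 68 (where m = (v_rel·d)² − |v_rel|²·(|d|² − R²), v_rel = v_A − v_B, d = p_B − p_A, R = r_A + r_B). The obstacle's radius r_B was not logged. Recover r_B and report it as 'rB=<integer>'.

m = 68
d = (0, -15);  v_rel = (2, -2),  |v_rel|² = 8
v_rel×d = (2)·(-15) − (-2)·(0) = -30
since m = R²·8 − (-30)²:  R² = (900 + 68) / 8 = 121
R = √121 = 11  ⇒  r_B = 11 − 6 = 5

rB=5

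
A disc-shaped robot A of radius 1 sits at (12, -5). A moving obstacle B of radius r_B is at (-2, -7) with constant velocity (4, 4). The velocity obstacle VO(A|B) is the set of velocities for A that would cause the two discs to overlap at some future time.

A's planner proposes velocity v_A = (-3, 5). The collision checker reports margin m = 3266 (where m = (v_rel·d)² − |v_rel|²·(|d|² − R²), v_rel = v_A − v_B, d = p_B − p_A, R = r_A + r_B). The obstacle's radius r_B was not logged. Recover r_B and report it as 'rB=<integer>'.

m = 3266
d = (-14, -2);  v_rel = (-7, 1),  |v_rel|² = 50
v_rel×d = (-7)·(-2) − (1)·(-14) = 28
since m = R²·50 − 28²:  R² = (784 + 3266) / 50 = 81
R = √81 = 9  ⇒  r_B = 9 − 1 = 8

rB=8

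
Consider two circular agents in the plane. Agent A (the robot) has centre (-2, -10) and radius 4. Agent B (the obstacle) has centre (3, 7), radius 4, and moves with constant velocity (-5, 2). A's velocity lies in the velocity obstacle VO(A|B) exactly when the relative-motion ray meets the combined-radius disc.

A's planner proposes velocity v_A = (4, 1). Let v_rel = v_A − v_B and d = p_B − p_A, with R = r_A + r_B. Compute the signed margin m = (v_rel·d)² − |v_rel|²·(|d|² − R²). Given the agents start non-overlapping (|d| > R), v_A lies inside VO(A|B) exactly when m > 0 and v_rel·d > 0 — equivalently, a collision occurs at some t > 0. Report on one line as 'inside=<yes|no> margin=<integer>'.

d = (5, 17),  |d|² = 314;  R = 4+4 = 8,  c = 314−8² = 250
v_rel = (9, -1),  |v_rel|² = 82;  v_rel·d = (9)·(5) + (-1)·(17) = 28
82·t² − 56·t + 250 = 0  ⇒  m = 28² − 82·250 = -19716
m = -19716 < 0,  v_rel·d = 28 > 0  ⇒  outside

inside=no margin=-19716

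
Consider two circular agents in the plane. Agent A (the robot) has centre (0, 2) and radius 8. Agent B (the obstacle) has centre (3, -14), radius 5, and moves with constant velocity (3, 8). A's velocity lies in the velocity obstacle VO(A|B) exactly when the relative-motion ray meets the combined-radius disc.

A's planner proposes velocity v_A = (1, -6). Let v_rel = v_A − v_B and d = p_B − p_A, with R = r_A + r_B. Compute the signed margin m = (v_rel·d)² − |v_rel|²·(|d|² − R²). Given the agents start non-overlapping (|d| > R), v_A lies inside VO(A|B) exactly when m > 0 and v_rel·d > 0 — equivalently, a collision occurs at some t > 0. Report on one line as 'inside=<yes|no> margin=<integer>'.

d = (3, -16),  |d|² = 265;  R = 8+5 = 13,  c = 265−13² = 96
v_rel = (-2, -14),  |v_rel|² = 200;  v_rel·d = (-2)·(3) + (-14)·(-16) = 218
200·t² − 436·t + 96 = 0  ⇒  m = 218² − 200·96 = 28324
m = 28324 > 0,  v_rel·d = 218 > 0  ⇒  inside

inside=yes margin=28324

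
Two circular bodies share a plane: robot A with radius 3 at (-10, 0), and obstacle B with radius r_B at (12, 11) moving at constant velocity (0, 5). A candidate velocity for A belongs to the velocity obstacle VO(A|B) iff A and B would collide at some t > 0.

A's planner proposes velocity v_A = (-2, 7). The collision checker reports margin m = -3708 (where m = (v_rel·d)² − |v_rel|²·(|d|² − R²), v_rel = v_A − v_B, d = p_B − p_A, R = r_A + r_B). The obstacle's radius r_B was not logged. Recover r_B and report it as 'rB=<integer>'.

m = -3708
d = (22, 11);  v_rel = (-2, 2),  |v_rel|² = 8
v_rel×d = (-2)·(11) − (2)·(22) = -66
since m = R²·8 − (-66)²:  R² = (4356 + -3708) / 8 = 81
R = √81 = 9  ⇒  r_B = 9 − 3 = 6

rB=6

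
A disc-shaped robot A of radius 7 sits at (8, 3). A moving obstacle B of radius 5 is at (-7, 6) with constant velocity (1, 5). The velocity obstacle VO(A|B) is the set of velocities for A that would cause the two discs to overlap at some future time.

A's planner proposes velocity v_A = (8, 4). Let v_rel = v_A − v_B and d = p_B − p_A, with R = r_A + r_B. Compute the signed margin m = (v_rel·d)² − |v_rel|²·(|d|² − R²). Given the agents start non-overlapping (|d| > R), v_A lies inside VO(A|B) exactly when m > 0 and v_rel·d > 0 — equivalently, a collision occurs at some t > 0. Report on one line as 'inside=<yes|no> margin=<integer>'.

d = (-15, 3),  |d|² = 234;  R = 7+5 = 12,  c = 234−12² = 90
v_rel = (7, -1),  |v_rel|² = 50;  v_rel·d = (7)·(-15) + (-1)·(3) = -108
50·t² + 216·t + 90 = 0  ⇒  m = (-108)² − 50·90 = 7164
m = 7164 > 0,  v_rel·d = -108 < 0  ⇒  outside

inside=no margin=7164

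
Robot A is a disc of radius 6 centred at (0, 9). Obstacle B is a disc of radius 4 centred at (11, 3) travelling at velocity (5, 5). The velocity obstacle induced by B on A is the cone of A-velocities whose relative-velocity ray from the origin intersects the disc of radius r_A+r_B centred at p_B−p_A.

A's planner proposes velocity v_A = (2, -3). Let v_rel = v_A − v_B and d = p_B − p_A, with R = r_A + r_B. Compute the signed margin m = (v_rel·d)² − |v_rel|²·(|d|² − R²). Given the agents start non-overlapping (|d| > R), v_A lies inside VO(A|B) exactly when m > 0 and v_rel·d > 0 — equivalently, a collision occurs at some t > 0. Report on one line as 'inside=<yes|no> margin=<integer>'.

d = (11, -6),  |d|² = 157;  R = 6+4 = 10,  c = 157−10² = 57
v_rel = (-3, -8),  |v_rel|² = 73;  v_rel·d = (-3)·(11) + (-8)·(-6) = 15
73·t² − 30·t + 57 = 0  ⇒  m = 15² − 73·57 = -3936
m = -3936 < 0,  v_rel·d = 15 > 0  ⇒  outside

inside=no margin=-3936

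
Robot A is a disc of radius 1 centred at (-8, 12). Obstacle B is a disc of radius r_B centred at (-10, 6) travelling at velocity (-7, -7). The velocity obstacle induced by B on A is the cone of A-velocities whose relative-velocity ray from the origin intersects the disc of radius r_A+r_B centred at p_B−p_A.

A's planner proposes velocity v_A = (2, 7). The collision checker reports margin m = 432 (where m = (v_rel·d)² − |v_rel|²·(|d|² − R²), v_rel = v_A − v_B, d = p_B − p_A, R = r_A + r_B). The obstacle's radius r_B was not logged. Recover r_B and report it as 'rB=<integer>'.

m = 432
d = (-2, -6);  v_rel = (9, 14),  |v_rel|² = 277
v_rel×d = (9)·(-6) − (14)·(-2) = -26
since m = R²·277 − (-26)²:  R² = (676 + 432) / 277 = 4
R = √4 = 2  ⇒  r_B = 2 − 1 = 1

rB=1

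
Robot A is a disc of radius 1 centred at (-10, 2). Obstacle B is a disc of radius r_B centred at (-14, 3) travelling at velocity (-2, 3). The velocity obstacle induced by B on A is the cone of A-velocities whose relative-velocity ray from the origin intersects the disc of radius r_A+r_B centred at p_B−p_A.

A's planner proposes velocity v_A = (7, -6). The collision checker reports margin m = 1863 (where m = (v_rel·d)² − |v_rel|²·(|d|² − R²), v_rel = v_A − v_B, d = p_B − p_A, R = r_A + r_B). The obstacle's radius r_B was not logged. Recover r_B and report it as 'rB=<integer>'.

m = 1863
d = (-4, 1);  v_rel = (9, -9),  |v_rel|² = 162
v_rel×d = (9)·(1) − (-9)·(-4) = -27
since m = R²·162 − (-27)²:  R² = (729 + 1863) / 162 = 16
R = √16 = 4  ⇒  r_B = 4 − 1 = 3

rB=3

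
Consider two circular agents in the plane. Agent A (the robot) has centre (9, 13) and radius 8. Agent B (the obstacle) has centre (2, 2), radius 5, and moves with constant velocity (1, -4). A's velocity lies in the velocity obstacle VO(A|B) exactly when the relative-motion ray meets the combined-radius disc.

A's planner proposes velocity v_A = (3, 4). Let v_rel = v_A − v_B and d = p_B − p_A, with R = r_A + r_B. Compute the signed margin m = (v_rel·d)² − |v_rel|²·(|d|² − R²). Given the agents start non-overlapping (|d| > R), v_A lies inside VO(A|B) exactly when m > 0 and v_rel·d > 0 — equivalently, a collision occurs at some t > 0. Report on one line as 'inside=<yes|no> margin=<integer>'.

d = (-7, -11),  |d|² = 170;  R = 8+5 = 13,  c = 170−13² = 1
v_rel = (2, 8),  |v_rel|² = 68;  v_rel·d = (2)·(-7) + (8)·(-11) = -102
68·t² + 204·t + 1 = 0  ⇒  m = (-102)² − 68·1 = 10336
m = 10336 > 0,  v_rel·d = -102 < 0  ⇒  outside

inside=no margin=10336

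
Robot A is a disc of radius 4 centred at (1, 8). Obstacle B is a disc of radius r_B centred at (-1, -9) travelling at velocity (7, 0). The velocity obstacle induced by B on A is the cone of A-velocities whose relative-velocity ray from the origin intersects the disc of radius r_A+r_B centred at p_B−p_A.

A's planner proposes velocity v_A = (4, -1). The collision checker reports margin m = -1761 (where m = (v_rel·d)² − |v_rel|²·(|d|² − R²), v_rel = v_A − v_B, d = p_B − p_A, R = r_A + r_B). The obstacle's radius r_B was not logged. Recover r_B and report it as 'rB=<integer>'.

m = -1761
d = (-2, -17);  v_rel = (-3, -1),  |v_rel|² = 10
v_rel×d = (-3)·(-17) − (-1)·(-2) = 49
since m = R²·10 − 49²:  R² = (2401 + -1761) / 10 = 64
R = √64 = 8  ⇒  r_B = 8 − 4 = 4

rB=4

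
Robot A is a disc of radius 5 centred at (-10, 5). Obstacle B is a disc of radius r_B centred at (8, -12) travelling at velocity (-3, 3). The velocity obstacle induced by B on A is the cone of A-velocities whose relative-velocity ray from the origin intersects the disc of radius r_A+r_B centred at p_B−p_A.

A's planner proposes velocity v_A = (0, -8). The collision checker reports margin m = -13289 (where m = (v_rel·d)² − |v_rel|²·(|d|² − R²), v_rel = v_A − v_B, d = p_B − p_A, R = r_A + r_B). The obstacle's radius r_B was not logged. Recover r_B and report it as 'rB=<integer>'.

m = -13289
d = (18, -17);  v_rel = (3, -11),  |v_rel|² = 130
v_rel×d = (3)·(-17) − (-11)·(18) = 147
since m = R²·130 − 147²:  R² = (21609 + -13289) / 130 = 64
R = √64 = 8  ⇒  r_B = 8 − 5 = 3

rB=3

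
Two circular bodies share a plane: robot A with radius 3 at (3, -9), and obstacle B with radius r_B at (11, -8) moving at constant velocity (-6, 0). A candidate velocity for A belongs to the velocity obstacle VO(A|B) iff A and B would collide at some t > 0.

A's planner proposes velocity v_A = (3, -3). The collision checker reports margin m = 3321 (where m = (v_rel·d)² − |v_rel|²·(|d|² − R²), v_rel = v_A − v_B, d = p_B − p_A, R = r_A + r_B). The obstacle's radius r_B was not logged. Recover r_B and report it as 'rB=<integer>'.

m = 3321
d = (8, 1);  v_rel = (9, -3),  |v_rel|² = 90
v_rel×d = (9)·(1) − (-3)·(8) = 33
since m = R²·90 − 33²:  R² = (1089 + 3321) / 90 = 49
R = √49 = 7  ⇒  r_B = 7 − 3 = 4

rB=4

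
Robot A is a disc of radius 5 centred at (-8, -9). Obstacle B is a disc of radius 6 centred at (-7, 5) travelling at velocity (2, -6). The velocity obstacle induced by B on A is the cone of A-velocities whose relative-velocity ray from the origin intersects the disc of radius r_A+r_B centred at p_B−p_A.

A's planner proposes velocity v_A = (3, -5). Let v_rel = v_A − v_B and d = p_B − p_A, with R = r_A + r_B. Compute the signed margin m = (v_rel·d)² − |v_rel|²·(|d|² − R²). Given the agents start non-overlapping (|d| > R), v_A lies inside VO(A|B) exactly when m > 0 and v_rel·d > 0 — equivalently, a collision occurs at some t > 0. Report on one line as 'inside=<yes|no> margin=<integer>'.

d = (1, 14),  |d|² = 197;  R = 5+6 = 11,  c = 197−11² = 76
v_rel = (1, 1),  |v_rel|² = 2;  v_rel·d = (1)·(1) + (1)·(14) = 15
2·t² − 30·t + 76 = 0  ⇒  m = 15² − 2·76 = 73
m = 73 > 0,  v_rel·d = 15 > 0  ⇒  inside

inside=yes margin=73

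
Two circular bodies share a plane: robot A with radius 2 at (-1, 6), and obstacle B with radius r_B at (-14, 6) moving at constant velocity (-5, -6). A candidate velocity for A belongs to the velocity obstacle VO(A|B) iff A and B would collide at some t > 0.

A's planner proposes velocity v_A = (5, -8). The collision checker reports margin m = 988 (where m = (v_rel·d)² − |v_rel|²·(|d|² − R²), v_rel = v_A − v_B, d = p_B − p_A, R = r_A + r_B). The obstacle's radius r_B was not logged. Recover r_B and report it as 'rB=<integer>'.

m = 988
d = (-13, 0);  v_rel = (10, -2),  |v_rel|² = 104
v_rel×d = (10)·(0) − (-2)·(-13) = -26
since m = R²·104 − (-26)²:  R² = (676 + 988) / 104 = 16
R = √16 = 4  ⇒  r_B = 4 − 2 = 2

rB=2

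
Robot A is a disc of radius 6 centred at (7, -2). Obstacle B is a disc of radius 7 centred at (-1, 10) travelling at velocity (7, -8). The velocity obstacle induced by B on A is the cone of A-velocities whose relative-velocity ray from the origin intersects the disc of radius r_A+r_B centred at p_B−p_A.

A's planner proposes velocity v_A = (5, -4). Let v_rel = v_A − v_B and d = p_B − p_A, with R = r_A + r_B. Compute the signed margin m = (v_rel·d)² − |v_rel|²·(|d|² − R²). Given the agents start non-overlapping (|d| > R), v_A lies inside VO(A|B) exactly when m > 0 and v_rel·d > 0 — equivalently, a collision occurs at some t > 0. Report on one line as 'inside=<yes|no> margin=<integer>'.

d = (-8, 12),  |d|² = 208;  R = 6+7 = 13,  c = 208−13² = 39
v_rel = (-2, 4),  |v_rel|² = 20;  v_rel·d = (-2)·(-8) + (4)·(12) = 64
20·t² − 128·t + 39 = 0  ⇒  m = 64² − 20·39 = 3316
m = 3316 > 0,  v_rel·d = 64 > 0  ⇒  inside

inside=yes margin=3316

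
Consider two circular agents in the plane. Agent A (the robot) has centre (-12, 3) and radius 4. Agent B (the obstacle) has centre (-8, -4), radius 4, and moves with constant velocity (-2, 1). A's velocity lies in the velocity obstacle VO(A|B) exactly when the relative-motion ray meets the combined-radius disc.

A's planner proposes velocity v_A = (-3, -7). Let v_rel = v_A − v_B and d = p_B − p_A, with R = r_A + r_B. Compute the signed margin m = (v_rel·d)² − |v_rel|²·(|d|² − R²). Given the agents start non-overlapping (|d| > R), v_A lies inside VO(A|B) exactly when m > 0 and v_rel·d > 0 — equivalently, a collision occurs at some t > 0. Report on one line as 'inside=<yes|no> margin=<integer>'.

d = (4, -7),  |d|² = 65;  R = 4+4 = 8,  c = 65−8² = 1
v_rel = (-1, -8),  |v_rel|² = 65;  v_rel·d = (-1)·(4) + (-8)·(-7) = 52
65·t² − 104·t + 1 = 0  ⇒  m = 52² − 65·1 = 2639
m = 2639 > 0,  v_rel·d = 52 > 0  ⇒  inside

inside=yes margin=2639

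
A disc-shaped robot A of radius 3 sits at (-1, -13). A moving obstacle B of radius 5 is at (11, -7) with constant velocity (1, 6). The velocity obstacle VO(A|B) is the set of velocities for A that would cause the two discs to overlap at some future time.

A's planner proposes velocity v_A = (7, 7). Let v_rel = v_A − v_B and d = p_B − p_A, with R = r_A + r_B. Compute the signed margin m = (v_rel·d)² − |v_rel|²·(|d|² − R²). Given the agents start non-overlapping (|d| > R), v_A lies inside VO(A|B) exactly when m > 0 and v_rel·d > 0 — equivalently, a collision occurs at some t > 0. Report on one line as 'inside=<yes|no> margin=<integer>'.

d = (12, 6),  |d|² = 180;  R = 3+5 = 8,  c = 180−8² = 116
v_rel = (6, 1),  |v_rel|² = 37;  v_rel·d = (6)·(12) + (1)·(6) = 78
37·t² − 156·t + 116 = 0  ⇒  m = 78² − 37·116 = 1792
m = 1792 > 0,  v_rel·d = 78 > 0  ⇒  inside

inside=yes margin=1792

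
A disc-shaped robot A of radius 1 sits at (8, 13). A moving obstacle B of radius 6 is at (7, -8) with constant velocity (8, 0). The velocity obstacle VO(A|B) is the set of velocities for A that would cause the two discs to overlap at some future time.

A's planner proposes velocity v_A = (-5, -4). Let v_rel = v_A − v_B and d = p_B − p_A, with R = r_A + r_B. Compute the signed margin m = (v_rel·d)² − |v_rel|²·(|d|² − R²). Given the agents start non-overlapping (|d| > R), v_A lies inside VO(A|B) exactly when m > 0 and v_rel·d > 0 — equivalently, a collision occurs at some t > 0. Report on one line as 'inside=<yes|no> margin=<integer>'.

d = (-1, -21),  |d|² = 442;  R = 1+6 = 7,  c = 442−7² = 393
v_rel = (-13, -4),  |v_rel|² = 185;  v_rel·d = (-13)·(-1) + (-4)·(-21) = 97
185·t² − 194·t + 393 = 0  ⇒  m = 97² − 185·393 = -63296
m = -63296 < 0,  v_rel·d = 97 > 0  ⇒  outside

inside=no margin=-63296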